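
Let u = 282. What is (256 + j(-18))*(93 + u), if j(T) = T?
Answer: 89250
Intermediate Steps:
(256 + j(-18))*(93 + u) = (256 - 18)*(93 + 282) = 238*375 = 89250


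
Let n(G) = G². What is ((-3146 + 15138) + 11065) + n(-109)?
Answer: 34938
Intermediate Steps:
((-3146 + 15138) + 11065) + n(-109) = ((-3146 + 15138) + 11065) + (-109)² = (11992 + 11065) + 11881 = 23057 + 11881 = 34938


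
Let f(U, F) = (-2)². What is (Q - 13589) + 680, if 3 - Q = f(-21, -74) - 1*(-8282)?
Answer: -21192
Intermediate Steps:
f(U, F) = 4
Q = -8283 (Q = 3 - (4 - 1*(-8282)) = 3 - (4 + 8282) = 3 - 1*8286 = 3 - 8286 = -8283)
(Q - 13589) + 680 = (-8283 - 13589) + 680 = -21872 + 680 = -21192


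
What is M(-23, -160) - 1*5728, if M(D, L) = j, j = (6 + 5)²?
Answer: -5607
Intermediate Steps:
j = 121 (j = 11² = 121)
M(D, L) = 121
M(-23, -160) - 1*5728 = 121 - 1*5728 = 121 - 5728 = -5607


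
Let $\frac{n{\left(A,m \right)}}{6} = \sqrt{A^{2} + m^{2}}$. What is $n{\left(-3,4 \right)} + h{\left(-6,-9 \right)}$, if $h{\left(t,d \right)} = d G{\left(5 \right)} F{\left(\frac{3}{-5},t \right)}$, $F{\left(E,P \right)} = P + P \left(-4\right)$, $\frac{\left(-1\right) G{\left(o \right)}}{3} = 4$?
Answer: $1974$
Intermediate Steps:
$G{\left(o \right)} = -12$ ($G{\left(o \right)} = \left(-3\right) 4 = -12$)
$F{\left(E,P \right)} = - 3 P$ ($F{\left(E,P \right)} = P - 4 P = - 3 P$)
$h{\left(t,d \right)} = 36 d t$ ($h{\left(t,d \right)} = d \left(-12\right) \left(- 3 t\right) = - 12 d \left(- 3 t\right) = 36 d t$)
$n{\left(A,m \right)} = 6 \sqrt{A^{2} + m^{2}}$
$n{\left(-3,4 \right)} + h{\left(-6,-9 \right)} = 6 \sqrt{\left(-3\right)^{2} + 4^{2}} + 36 \left(-9\right) \left(-6\right) = 6 \sqrt{9 + 16} + 1944 = 6 \sqrt{25} + 1944 = 6 \cdot 5 + 1944 = 30 + 1944 = 1974$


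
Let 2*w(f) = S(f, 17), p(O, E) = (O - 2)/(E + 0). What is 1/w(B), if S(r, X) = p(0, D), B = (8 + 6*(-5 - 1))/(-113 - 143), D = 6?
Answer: -6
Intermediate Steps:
p(O, E) = (-2 + O)/E
B = 7/64 (B = (8 + 6*(-6))/(-256) = (8 - 36)*(-1/256) = -28*(-1/256) = 7/64 ≈ 0.10938)
S(r, X) = -⅓ (S(r, X) = (-2 + 0)/6 = (⅙)*(-2) = -⅓)
w(f) = -⅙ (w(f) = (½)*(-⅓) = -⅙)
1/w(B) = 1/(-⅙) = -6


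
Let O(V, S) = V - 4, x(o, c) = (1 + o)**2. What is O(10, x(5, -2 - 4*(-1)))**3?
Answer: 216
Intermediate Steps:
O(V, S) = -4 + V
O(10, x(5, -2 - 4*(-1)))**3 = (-4 + 10)**3 = 6**3 = 216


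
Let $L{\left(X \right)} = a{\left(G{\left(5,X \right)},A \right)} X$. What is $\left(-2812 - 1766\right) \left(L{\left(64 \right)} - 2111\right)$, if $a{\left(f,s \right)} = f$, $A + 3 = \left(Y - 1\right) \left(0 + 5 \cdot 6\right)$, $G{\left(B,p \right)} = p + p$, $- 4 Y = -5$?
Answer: $-27838818$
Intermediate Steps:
$Y = \frac{5}{4}$ ($Y = \left(- \frac{1}{4}\right) \left(-5\right) = \frac{5}{4} \approx 1.25$)
$G{\left(B,p \right)} = 2 p$
$A = \frac{9}{2}$ ($A = -3 + \left(\frac{5}{4} - 1\right) \left(0 + 5 \cdot 6\right) = -3 + \frac{0 + 30}{4} = -3 + \frac{1}{4} \cdot 30 = -3 + \frac{15}{2} = \frac{9}{2} \approx 4.5$)
$L{\left(X \right)} = 2 X^{2}$ ($L{\left(X \right)} = 2 X X = 2 X^{2}$)
$\left(-2812 - 1766\right) \left(L{\left(64 \right)} - 2111\right) = \left(-2812 - 1766\right) \left(2 \cdot 64^{2} - 2111\right) = - 4578 \left(2 \cdot 4096 - 2111\right) = - 4578 \left(8192 - 2111\right) = \left(-4578\right) 6081 = -27838818$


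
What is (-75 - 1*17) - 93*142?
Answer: -13298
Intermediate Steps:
(-75 - 1*17) - 93*142 = (-75 - 17) - 13206 = -92 - 13206 = -13298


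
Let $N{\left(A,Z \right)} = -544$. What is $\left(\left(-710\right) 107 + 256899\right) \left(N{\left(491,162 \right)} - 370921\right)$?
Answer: $-67208790985$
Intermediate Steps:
$\left(\left(-710\right) 107 + 256899\right) \left(N{\left(491,162 \right)} - 370921\right) = \left(\left(-710\right) 107 + 256899\right) \left(-544 - 370921\right) = \left(-75970 + 256899\right) \left(-371465\right) = 180929 \left(-371465\right) = -67208790985$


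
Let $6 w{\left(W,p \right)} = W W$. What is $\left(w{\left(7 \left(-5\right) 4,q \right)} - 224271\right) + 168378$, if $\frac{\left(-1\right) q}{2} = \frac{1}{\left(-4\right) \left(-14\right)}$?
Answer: $- \frac{157879}{3} \approx -52626.0$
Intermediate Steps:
$q = - \frac{1}{28}$ ($q = - \frac{2}{\left(-4\right) \left(-14\right)} = - \frac{2}{56} = \left(-2\right) \frac{1}{56} = - \frac{1}{28} \approx -0.035714$)
$w{\left(W,p \right)} = \frac{W^{2}}{6}$ ($w{\left(W,p \right)} = \frac{W W}{6} = \frac{W^{2}}{6}$)
$\left(w{\left(7 \left(-5\right) 4,q \right)} - 224271\right) + 168378 = \left(\frac{\left(7 \left(-5\right) 4\right)^{2}}{6} - 224271\right) + 168378 = \left(\frac{\left(\left(-35\right) 4\right)^{2}}{6} - 224271\right) + 168378 = \left(\frac{\left(-140\right)^{2}}{6} - 224271\right) + 168378 = \left(\frac{1}{6} \cdot 19600 - 224271\right) + 168378 = \left(\frac{9800}{3} - 224271\right) + 168378 = - \frac{663013}{3} + 168378 = - \frac{157879}{3}$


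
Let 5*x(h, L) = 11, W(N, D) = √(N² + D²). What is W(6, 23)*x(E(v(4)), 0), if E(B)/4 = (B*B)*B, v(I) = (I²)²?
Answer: 11*√565/5 ≈ 52.293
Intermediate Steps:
v(I) = I⁴
E(B) = 4*B³ (E(B) = 4*((B*B)*B) = 4*(B²*B) = 4*B³)
W(N, D) = √(D² + N²)
x(h, L) = 11/5 (x(h, L) = (⅕)*11 = 11/5)
W(6, 23)*x(E(v(4)), 0) = √(23² + 6²)*(11/5) = √(529 + 36)*(11/5) = √565*(11/5) = 11*√565/5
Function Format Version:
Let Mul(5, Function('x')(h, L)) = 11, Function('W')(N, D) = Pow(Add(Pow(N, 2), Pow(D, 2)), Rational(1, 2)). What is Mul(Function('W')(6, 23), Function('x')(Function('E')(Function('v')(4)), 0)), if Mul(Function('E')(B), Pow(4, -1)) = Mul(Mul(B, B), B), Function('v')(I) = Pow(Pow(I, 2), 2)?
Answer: Mul(Rational(11, 5), Pow(565, Rational(1, 2))) ≈ 52.293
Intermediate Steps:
Function('v')(I) = Pow(I, 4)
Function('E')(B) = Mul(4, Pow(B, 3)) (Function('E')(B) = Mul(4, Mul(Mul(B, B), B)) = Mul(4, Mul(Pow(B, 2), B)) = Mul(4, Pow(B, 3)))
Function('W')(N, D) = Pow(Add(Pow(D, 2), Pow(N, 2)), Rational(1, 2))
Function('x')(h, L) = Rational(11, 5) (Function('x')(h, L) = Mul(Rational(1, 5), 11) = Rational(11, 5))
Mul(Function('W')(6, 23), Function('x')(Function('E')(Function('v')(4)), 0)) = Mul(Pow(Add(Pow(23, 2), Pow(6, 2)), Rational(1, 2)), Rational(11, 5)) = Mul(Pow(Add(529, 36), Rational(1, 2)), Rational(11, 5)) = Mul(Pow(565, Rational(1, 2)), Rational(11, 5)) = Mul(Rational(11, 5), Pow(565, Rational(1, 2)))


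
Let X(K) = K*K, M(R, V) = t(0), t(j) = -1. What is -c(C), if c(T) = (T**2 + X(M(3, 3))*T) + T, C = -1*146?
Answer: -21024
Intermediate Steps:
M(R, V) = -1
X(K) = K**2
C = -146
c(T) = T**2 + 2*T (c(T) = (T**2 + (-1)**2*T) + T = (T**2 + 1*T) + T = (T**2 + T) + T = (T + T**2) + T = T**2 + 2*T)
-c(C) = -(-146)*(2 - 146) = -(-146)*(-144) = -1*21024 = -21024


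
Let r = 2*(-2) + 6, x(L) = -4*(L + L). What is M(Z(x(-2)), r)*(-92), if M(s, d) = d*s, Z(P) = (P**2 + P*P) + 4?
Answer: -94944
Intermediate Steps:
x(L) = -8*L
r = 2 (r = -4 + 6 = 2)
Z(P) = 4 + 2*P**2 (Z(P) = (P**2 + P**2) + 4 = 2*P**2 + 4 = 4 + 2*P**2)
M(Z(x(-2)), r)*(-92) = (2*(4 + 2*(-8*(-2))**2))*(-92) = (2*(4 + 2*16**2))*(-92) = (2*(4 + 2*256))*(-92) = (2*(4 + 512))*(-92) = (2*516)*(-92) = 1032*(-92) = -94944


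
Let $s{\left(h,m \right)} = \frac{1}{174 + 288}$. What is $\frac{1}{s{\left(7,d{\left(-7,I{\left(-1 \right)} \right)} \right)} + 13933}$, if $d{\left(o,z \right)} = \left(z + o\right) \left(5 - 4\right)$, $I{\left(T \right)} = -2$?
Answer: $\frac{462}{6437047} \approx 7.1772 \cdot 10^{-5}$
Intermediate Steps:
$d{\left(o,z \right)} = o + z$ ($d{\left(o,z \right)} = \left(o + z\right) 1 = o + z$)
$s{\left(h,m \right)} = \frac{1}{462}$
$\frac{1}{s{\left(7,d{\left(-7,I{\left(-1 \right)} \right)} \right)} + 13933} = \frac{1}{\frac{1}{462} + 13933} = \frac{1}{\frac{6437047}{462}} = \frac{462}{6437047}$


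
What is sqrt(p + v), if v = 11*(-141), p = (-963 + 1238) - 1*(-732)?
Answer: 4*I*sqrt(34) ≈ 23.324*I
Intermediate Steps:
p = 1007 (p = 275 + 732 = 1007)
v = -1551
sqrt(p + v) = sqrt(1007 - 1551) = sqrt(-544) = 4*I*sqrt(34)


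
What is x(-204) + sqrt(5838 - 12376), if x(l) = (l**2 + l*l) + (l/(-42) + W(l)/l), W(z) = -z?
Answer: 582651/7 + I*sqrt(6538) ≈ 83236.0 + 80.858*I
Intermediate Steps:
x(l) = -1 + 2*l**2 - l/42 (x(l) = (l**2 + l*l) + (l/(-42) + (-l)/l) = (l**2 + l**2) + (l*(-1/42) - 1) = 2*l**2 + (-l/42 - 1) = 2*l**2 + (-1 - l/42) = -1 + 2*l**2 - l/42)
x(-204) + sqrt(5838 - 12376) = (-1 + 2*(-204)**2 - 1/42*(-204)) + sqrt(5838 - 12376) = (-1 + 2*41616 + 34/7) + sqrt(-6538) = (-1 + 83232 + 34/7) + I*sqrt(6538) = 582651/7 + I*sqrt(6538)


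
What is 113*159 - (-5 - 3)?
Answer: 17975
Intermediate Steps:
113*159 - (-5 - 3) = 17967 - 1*(-8) = 17967 + 8 = 17975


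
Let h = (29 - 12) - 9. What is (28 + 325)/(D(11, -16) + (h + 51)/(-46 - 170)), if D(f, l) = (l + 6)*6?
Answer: -76248/13019 ≈ -5.8567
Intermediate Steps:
h = 8 (h = 17 - 9 = 8)
D(f, l) = 36 + 6*l (D(f, l) = (6 + l)*6 = 36 + 6*l)
(28 + 325)/(D(11, -16) + (h + 51)/(-46 - 170)) = (28 + 325)/((36 + 6*(-16)) + (8 + 51)/(-46 - 170)) = 353/((36 - 96) + 59/(-216)) = 353/(-60 + 59*(-1/216)) = 353/(-60 - 59/216) = 353/(-13019/216) = 353*(-216/13019) = -76248/13019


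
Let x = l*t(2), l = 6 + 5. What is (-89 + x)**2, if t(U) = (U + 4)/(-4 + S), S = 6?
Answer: 3136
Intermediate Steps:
t(U) = 2 + U/2 (t(U) = (U + 4)/(-4 + 6) = (4 + U)/2 = (4 + U)*(1/2) = 2 + U/2)
l = 11
x = 33 (x = 11*(2 + (1/2)*2) = 11*(2 + 1) = 11*3 = 33)
(-89 + x)**2 = (-89 + 33)**2 = (-56)**2 = 3136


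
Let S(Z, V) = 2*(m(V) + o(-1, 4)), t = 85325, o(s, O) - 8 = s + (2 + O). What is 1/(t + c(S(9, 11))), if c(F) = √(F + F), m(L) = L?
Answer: 85325/7280355529 - 4*√6/7280355529 ≈ 1.1719e-5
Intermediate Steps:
o(s, O) = 10 + O + s (o(s, O) = 8 + (s + (2 + O)) = 8 + (2 + O + s) = 10 + O + s)
S(Z, V) = 26 + 2*V (S(Z, V) = 2*(V + (10 + 4 - 1)) = 2*(V + 13) = 2*(13 + V) = 26 + 2*V)
c(F) = √2*√F (c(F) = √(2*F) = √2*√F)
1/(t + c(S(9, 11))) = 1/(85325 + √2*√(26 + 2*11)) = 1/(85325 + √2*√(26 + 22)) = 1/(85325 + √2*√48) = 1/(85325 + √2*(4*√3)) = 1/(85325 + 4*√6)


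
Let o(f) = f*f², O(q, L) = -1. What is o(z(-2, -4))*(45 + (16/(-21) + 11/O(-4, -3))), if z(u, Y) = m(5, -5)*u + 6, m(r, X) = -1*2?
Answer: 698000/21 ≈ 33238.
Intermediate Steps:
m(r, X) = -2
z(u, Y) = 6 - 2*u (z(u, Y) = -2*u + 6 = 6 - 2*u)
o(f) = f³
o(z(-2, -4))*(45 + (16/(-21) + 11/O(-4, -3))) = (6 - 2*(-2))³*(45 + (16/(-21) + 11/(-1))) = (6 + 4)³*(45 + (16*(-1/21) + 11*(-1))) = 10³*(45 + (-16/21 - 11)) = 1000*(45 - 247/21) = 1000*(698/21) = 698000/21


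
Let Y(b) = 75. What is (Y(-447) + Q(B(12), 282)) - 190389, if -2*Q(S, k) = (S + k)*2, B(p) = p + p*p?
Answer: -190752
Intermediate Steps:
B(p) = p + p**2
Q(S, k) = -S - k (Q(S, k) = -(S + k)*2/2 = -(2*S + 2*k)/2 = -S - k)
(Y(-447) + Q(B(12), 282)) - 190389 = (75 + (-12*(1 + 12) - 1*282)) - 190389 = (75 + (-12*13 - 282)) - 190389 = (75 + (-1*156 - 282)) - 190389 = (75 + (-156 - 282)) - 190389 = (75 - 438) - 190389 = -363 - 190389 = -190752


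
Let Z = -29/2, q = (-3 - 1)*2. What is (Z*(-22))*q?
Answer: -2552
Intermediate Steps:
q = -8 (q = -4*2 = -8)
Z = -29/2 (Z = -29*1/2 = -29/2 ≈ -14.500)
(Z*(-22))*q = -29/2*(-22)*(-8) = 319*(-8) = -2552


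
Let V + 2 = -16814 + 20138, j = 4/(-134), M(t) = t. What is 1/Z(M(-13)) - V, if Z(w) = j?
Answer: -6711/2 ≈ -3355.5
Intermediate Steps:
j = -2/67 (j = 4*(-1/134) = -2/67 ≈ -0.029851)
Z(w) = -2/67
V = 3322 (V = -2 + (-16814 + 20138) = -2 + 3324 = 3322)
1/Z(M(-13)) - V = 1/(-2/67) - 1*3322 = -67/2 - 3322 = -6711/2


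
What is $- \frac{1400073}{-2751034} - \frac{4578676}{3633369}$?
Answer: $- \frac{7509111515047}{9995521653546} \approx -0.75125$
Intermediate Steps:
$- \frac{1400073}{-2751034} - \frac{4578676}{3633369} = \left(-1400073\right) \left(- \frac{1}{2751034}\right) - \frac{4578676}{3633369} = \frac{1400073}{2751034} - \frac{4578676}{3633369} = - \frac{7509111515047}{9995521653546}$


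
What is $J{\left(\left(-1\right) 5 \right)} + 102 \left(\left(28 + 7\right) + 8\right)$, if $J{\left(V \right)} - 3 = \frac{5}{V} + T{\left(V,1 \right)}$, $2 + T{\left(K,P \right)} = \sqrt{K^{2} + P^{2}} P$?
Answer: $4386 + \sqrt{26} \approx 4391.1$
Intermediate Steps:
$T{\left(K,P \right)} = -2 + P \sqrt{K^{2} + P^{2}}$ ($T{\left(K,P \right)} = -2 + \sqrt{K^{2} + P^{2}} P = -2 + P \sqrt{K^{2} + P^{2}}$)
$J{\left(V \right)} = 1 + \sqrt{1 + V^{2}} + \frac{5}{V}$ ($J{\left(V \right)} = 3 + \left(\frac{5}{V} + \left(-2 + 1 \sqrt{V^{2} + 1^{2}}\right)\right) = 3 + \left(\frac{5}{V} + \left(-2 + 1 \sqrt{V^{2} + 1}\right)\right) = 3 + \left(\frac{5}{V} + \left(-2 + 1 \sqrt{1 + V^{2}}\right)\right) = 3 + \left(\frac{5}{V} + \left(-2 + \sqrt{1 + V^{2}}\right)\right) = 3 + \left(-2 + \sqrt{1 + V^{2}} + \frac{5}{V}\right) = 1 + \sqrt{1 + V^{2}} + \frac{5}{V}$)
$J{\left(\left(-1\right) 5 \right)} + 102 \left(\left(28 + 7\right) + 8\right) = \left(1 + \sqrt{1 + \left(\left(-1\right) 5\right)^{2}} + \frac{5}{\left(-1\right) 5}\right) + 102 \left(\left(28 + 7\right) + 8\right) = \left(1 + \sqrt{1 + \left(-5\right)^{2}} + \frac{5}{-5}\right) + 102 \left(35 + 8\right) = \left(1 + \sqrt{1 + 25} + 5 \left(- \frac{1}{5}\right)\right) + 102 \cdot 43 = \left(1 + \sqrt{26} - 1\right) + 4386 = \sqrt{26} + 4386 = 4386 + \sqrt{26}$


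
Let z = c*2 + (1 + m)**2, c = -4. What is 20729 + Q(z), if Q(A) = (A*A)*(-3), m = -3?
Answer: 20681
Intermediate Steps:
z = -4 (z = -4*2 + (1 - 3)**2 = -8 + (-2)**2 = -8 + 4 = -4)
Q(A) = -3*A**2 (Q(A) = A**2*(-3) = -3*A**2)
20729 + Q(z) = 20729 - 3*(-4)**2 = 20729 - 3*16 = 20729 - 48 = 20681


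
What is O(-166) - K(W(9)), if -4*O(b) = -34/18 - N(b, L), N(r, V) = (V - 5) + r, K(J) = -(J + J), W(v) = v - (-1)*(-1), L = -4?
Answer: -491/18 ≈ -27.278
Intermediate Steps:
W(v) = -1 + v (W(v) = v - 1*1 = v - 1 = -1 + v)
K(J) = -2*J
N(r, V) = -5 + V + r (N(r, V) = (-5 + V) + r = -5 + V + r)
O(b) = -16/9 + b/4 (O(b) = -(-34/18 - (-5 - 4 + b))/4 = -(-34*1/18 - (-9 + b))/4 = -(-17/9 + (9 - b))/4 = -(64/9 - b)/4 = -16/9 + b/4)
O(-166) - K(W(9)) = (-16/9 + (¼)*(-166)) - (-2)*(-1 + 9) = (-16/9 - 83/2) - (-2)*8 = -779/18 - 1*(-16) = -779/18 + 16 = -491/18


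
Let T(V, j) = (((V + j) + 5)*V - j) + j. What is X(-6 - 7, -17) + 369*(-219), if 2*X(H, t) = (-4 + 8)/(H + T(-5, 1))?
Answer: -727300/9 ≈ -80811.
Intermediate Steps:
T(V, j) = V*(5 + V + j) (T(V, j) = ((5 + V + j)*V - j) + j = (V*(5 + V + j) - j) + j = (-j + V*(5 + V + j)) + j = V*(5 + V + j))
X(H, t) = 2/(-5 + H) (X(H, t) = ((-4 + 8)/(H - 5*(5 - 5 + 1)))/2 = (4/(H - 5*1))/2 = (4/(H - 5))/2 = (4/(-5 + H))/2 = 2/(-5 + H))
X(-6 - 7, -17) + 369*(-219) = 2/(-5 + (-6 - 7)) + 369*(-219) = 2/(-5 - 13) - 80811 = 2/(-18) - 80811 = 2*(-1/18) - 80811 = -⅑ - 80811 = -727300/9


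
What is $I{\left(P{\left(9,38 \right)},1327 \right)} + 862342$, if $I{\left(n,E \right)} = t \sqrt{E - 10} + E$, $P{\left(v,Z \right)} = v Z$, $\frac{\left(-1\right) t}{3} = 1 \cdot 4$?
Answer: $863669 - 12 \sqrt{1317} \approx 8.6323 \cdot 10^{5}$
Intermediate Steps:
$t = -12$ ($t = - 3 \cdot 1 \cdot 4 = \left(-3\right) 4 = -12$)
$P{\left(v,Z \right)} = Z v$
$I{\left(n,E \right)} = E - 12 \sqrt{-10 + E}$ ($I{\left(n,E \right)} = - 12 \sqrt{E - 10} + E = - 12 \sqrt{-10 + E} + E = E - 12 \sqrt{-10 + E}$)
$I{\left(P{\left(9,38 \right)},1327 \right)} + 862342 = \left(1327 - 12 \sqrt{-10 + 1327}\right) + 862342 = \left(1327 - 12 \sqrt{1317}\right) + 862342 = 863669 - 12 \sqrt{1317}$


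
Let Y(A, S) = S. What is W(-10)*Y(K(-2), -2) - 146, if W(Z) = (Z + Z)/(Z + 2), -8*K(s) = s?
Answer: -151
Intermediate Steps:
K(s) = -s/8
W(Z) = 2*Z/(2 + Z) (W(Z) = (2*Z)/(2 + Z) = 2*Z/(2 + Z))
W(-10)*Y(K(-2), -2) - 146 = (2*(-10)/(2 - 10))*(-2) - 146 = (2*(-10)/(-8))*(-2) - 146 = (2*(-10)*(-⅛))*(-2) - 146 = (5/2)*(-2) - 146 = -5 - 146 = -151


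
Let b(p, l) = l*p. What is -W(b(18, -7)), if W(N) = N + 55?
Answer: 71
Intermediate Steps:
W(N) = 55 + N
-W(b(18, -7)) = -(55 - 7*18) = -(55 - 126) = -1*(-71) = 71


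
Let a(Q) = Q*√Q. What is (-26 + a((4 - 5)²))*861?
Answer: -21525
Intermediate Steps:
a(Q) = Q^(3/2)
(-26 + a((4 - 5)²))*861 = (-26 + ((4 - 5)²)^(3/2))*861 = (-26 + ((-1)²)^(3/2))*861 = (-26 + 1^(3/2))*861 = (-26 + 1)*861 = -25*861 = -21525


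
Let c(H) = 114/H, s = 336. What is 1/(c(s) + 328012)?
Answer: 56/18368691 ≈ 3.0487e-6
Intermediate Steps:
1/(c(s) + 328012) = 1/(114/336 + 328012) = 1/(114*(1/336) + 328012) = 1/(19/56 + 328012) = 1/(18368691/56) = 56/18368691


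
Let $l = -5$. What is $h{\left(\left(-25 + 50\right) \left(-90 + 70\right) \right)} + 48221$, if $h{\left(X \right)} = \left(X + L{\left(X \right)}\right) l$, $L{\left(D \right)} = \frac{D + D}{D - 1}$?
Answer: $\frac{25406221}{501} \approx 50711.0$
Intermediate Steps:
$L{\left(D \right)} = \frac{2 D}{-1 + D}$
$h{\left(X \right)} = - 5 X - \frac{10 X}{-1 + X}$ ($h{\left(X \right)} = \left(X + \frac{2 X}{-1 + X}\right) \left(-5\right) = - 5 X - \frac{10 X}{-1 + X}$)
$h{\left(\left(-25 + 50\right) \left(-90 + 70\right) \right)} + 48221 = \frac{5 \left(-25 + 50\right) \left(-90 + 70\right) \left(-1 - \left(-25 + 50\right) \left(-90 + 70\right)\right)}{-1 + \left(-25 + 50\right) \left(-90 + 70\right)} + 48221 = \frac{5 \cdot 25 \left(-20\right) \left(-1 - 25 \left(-20\right)\right)}{-1 + 25 \left(-20\right)} + 48221 = 5 \left(-500\right) \frac{1}{-1 - 500} \left(-1 - -500\right) + 48221 = 5 \left(-500\right) \frac{1}{-501} \left(-1 + 500\right) + 48221 = 5 \left(-500\right) \left(- \frac{1}{501}\right) 499 + 48221 = \frac{1247500}{501} + 48221 = \frac{25406221}{501}$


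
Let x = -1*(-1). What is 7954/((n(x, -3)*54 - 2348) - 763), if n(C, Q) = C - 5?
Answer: -7954/3327 ≈ -2.3907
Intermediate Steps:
x = 1
n(C, Q) = -5 + C
7954/((n(x, -3)*54 - 2348) - 763) = 7954/(((-5 + 1)*54 - 2348) - 763) = 7954/((-4*54 - 2348) - 763) = 7954/((-216 - 2348) - 763) = 7954/(-2564 - 763) = 7954/(-3327) = 7954*(-1/3327) = -7954/3327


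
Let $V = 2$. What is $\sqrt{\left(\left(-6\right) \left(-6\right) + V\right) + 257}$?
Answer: $\sqrt{295} \approx 17.176$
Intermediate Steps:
$\sqrt{\left(\left(-6\right) \left(-6\right) + V\right) + 257} = \sqrt{\left(\left(-6\right) \left(-6\right) + 2\right) + 257} = \sqrt{\left(36 + 2\right) + 257} = \sqrt{38 + 257} = \sqrt{295}$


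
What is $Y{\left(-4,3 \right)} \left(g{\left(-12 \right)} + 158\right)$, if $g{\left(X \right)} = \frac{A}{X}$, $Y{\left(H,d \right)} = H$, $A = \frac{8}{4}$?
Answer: $- \frac{1894}{3} \approx -631.33$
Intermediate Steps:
$A = 2$ ($A = 8 \cdot \frac{1}{4} = 2$)
$g{\left(X \right)} = \frac{2}{X}$
$Y{\left(-4,3 \right)} \left(g{\left(-12 \right)} + 158\right) = - 4 \left(\frac{2}{-12} + 158\right) = - 4 \left(2 \left(- \frac{1}{12}\right) + 158\right) = - 4 \left(- \frac{1}{6} + 158\right) = \left(-4\right) \frac{947}{6} = - \frac{1894}{3}$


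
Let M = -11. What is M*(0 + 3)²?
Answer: -99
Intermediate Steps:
M*(0 + 3)² = -11*(0 + 3)² = -11*3² = -11*9 = -99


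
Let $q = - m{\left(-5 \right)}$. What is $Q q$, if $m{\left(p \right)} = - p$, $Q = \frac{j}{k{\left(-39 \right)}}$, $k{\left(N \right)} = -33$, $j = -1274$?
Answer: $- \frac{6370}{33} \approx -193.03$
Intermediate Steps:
$Q = \frac{1274}{33}$ ($Q = - \frac{1274}{-33} = \left(-1274\right) \left(- \frac{1}{33}\right) = \frac{1274}{33} \approx 38.606$)
$q = -5$ ($q = - \left(-1\right) \left(-5\right) = \left(-1\right) 5 = -5$)
$Q q = \frac{1274}{33} \left(-5\right) = - \frac{6370}{33}$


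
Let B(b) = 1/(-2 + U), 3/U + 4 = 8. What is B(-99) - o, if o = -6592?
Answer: 32956/5 ≈ 6591.2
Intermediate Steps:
U = 3/4 (U = 3/(-4 + 8) = 3/4 ≈ 0.75000)
B(b) = -4/5 (B(b) = 1/(-2 + 3/4) = 1/(-5/4) = -4/5)
B(-99) - o = -4/5 - 1*(-6592) = -4/5 + 6592 = 32956/5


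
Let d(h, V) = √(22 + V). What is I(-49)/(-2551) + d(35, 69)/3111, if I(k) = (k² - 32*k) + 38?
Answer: -4007/2551 + √91/3111 ≈ -1.5677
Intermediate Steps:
I(k) = 38 + k² - 32*k
I(-49)/(-2551) + d(35, 69)/3111 = (38 + (-49)² - 32*(-49))/(-2551) + √(22 + 69)/3111 = (38 + 2401 + 1568)*(-1/2551) + √91*(1/3111) = 4007*(-1/2551) + √91/3111 = -4007/2551 + √91/3111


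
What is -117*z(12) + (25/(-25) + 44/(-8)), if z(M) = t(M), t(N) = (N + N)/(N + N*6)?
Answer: -559/14 ≈ -39.929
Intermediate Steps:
t(N) = 2/7 (t(N) = (2*N)/(N + 6*N) = (2*N)/((7*N)) = (2*N)*(1/(7*N)) = 2/7)
z(M) = 2/7
-117*z(12) + (25/(-25) + 44/(-8)) = -117*2/7 + (25/(-25) + 44/(-8)) = -234/7 + (25*(-1/25) + 44*(-⅛)) = -234/7 + (-1 - 11/2) = -234/7 - 13/2 = -559/14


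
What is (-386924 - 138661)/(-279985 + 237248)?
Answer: 525585/42737 ≈ 12.298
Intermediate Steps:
(-386924 - 138661)/(-279985 + 237248) = -525585/(-42737) = -525585*(-1/42737) = 525585/42737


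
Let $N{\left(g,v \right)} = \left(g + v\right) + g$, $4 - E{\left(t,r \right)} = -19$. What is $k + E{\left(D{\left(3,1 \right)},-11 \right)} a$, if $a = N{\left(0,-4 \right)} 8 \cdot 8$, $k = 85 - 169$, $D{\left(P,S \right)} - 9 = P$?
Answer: $-5972$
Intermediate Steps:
$D{\left(P,S \right)} = 9 + P$
$E{\left(t,r \right)} = 23$ ($E{\left(t,r \right)} = 4 - -19 = 4 + 19 = 23$)
$N{\left(g,v \right)} = v + 2 g$
$k = -84$ ($k = 85 - 169 = -84$)
$a = -256$ ($a = \left(-4 + 2 \cdot 0\right) 8 \cdot 8 = \left(-4 + 0\right) 8 \cdot 8 = \left(-4\right) 8 \cdot 8 = \left(-32\right) 8 = -256$)
$k + E{\left(D{\left(3,1 \right)},-11 \right)} a = -84 + 23 \left(-256\right) = -84 - 5888 = -5972$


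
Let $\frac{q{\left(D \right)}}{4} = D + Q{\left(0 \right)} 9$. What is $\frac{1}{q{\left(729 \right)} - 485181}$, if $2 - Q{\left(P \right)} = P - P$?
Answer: $- \frac{1}{482193} \approx -2.0739 \cdot 10^{-6}$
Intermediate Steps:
$Q{\left(P \right)} = 2$ ($Q{\left(P \right)} = 2 - \left(P - P\right) = 2 - 0 = 2 + 0 = 2$)
$q{\left(D \right)} = 72 + 4 D$ ($q{\left(D \right)} = 4 \left(D + 2 \cdot 9\right) = 4 \left(D + 18\right) = 4 \left(18 + D\right) = 72 + 4 D$)
$\frac{1}{q{\left(729 \right)} - 485181} = \frac{1}{\left(72 + 4 \cdot 729\right) - 485181} = \frac{1}{\left(72 + 2916\right) - 485181} = \frac{1}{2988 - 485181} = \frac{1}{-482193} = - \frac{1}{482193}$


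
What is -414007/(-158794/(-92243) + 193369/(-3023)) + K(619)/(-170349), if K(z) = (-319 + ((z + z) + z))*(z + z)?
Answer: 2181453185285814123/328525663087705 ≈ 6640.1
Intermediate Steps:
K(z) = 2*z*(-319 + 3*z) (K(z) = (-319 + (2*z + z))*(2*z) = (-319 + 3*z)*(2*z) = 2*z*(-319 + 3*z))
-414007/(-158794/(-92243) + 193369/(-3023)) + K(619)/(-170349) = -414007/(-158794/(-92243) + 193369/(-3023)) + (2*619*(-319 + 3*619))/(-170349) = -414007/(-158794*(-1/92243) + 193369*(-1/3023)) + (2*619*(-319 + 1857))*(-1/170349) = -414007/(158794/92243 - 193369/3023) + (2*619*1538)*(-1/170349) = -414007/(-17356902405/278850589) + 1904044*(-1/170349) = -414007*(-278850589/17356902405) - 1904044/170349 = 115446095800123/17356902405 - 1904044/170349 = 2181453185285814123/328525663087705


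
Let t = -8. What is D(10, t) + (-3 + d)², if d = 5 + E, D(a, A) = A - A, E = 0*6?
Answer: 4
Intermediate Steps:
E = 0
D(a, A) = 0
d = 5 (d = 5 + 0 = 5)
D(10, t) + (-3 + d)² = 0 + (-3 + 5)² = 0 + 2² = 0 + 4 = 4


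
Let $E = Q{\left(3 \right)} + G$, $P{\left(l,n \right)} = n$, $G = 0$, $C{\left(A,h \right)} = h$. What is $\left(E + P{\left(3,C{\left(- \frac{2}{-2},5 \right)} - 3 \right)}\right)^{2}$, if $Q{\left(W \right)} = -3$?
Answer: $1$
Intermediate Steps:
$E = -3$ ($E = -3 + 0 = -3$)
$\left(E + P{\left(3,C{\left(- \frac{2}{-2},5 \right)} - 3 \right)}\right)^{2} = \left(-3 + \left(5 - 3\right)\right)^{2} = \left(-3 + 2\right)^{2} = \left(-1\right)^{2} = 1$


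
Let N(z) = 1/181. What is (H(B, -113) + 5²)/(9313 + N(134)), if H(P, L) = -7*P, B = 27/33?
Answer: 19186/9271097 ≈ 0.0020694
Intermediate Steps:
B = 9/11 (B = 27*(1/33) = 9/11 ≈ 0.81818)
N(z) = 1/181
(H(B, -113) + 5²)/(9313 + N(134)) = (-7*9/11 + 5²)/(9313 + 1/181) = (-63/11 + 25)/(1685654/181) = (212/11)*(181/1685654) = 19186/9271097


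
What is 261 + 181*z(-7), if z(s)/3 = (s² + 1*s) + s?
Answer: 19266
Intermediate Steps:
z(s) = 3*s² + 6*s (z(s) = 3*((s² + 1*s) + s) = 3*((s² + s) + s) = 3*((s + s²) + s) = 3*(s² + 2*s) = 3*s² + 6*s)
261 + 181*z(-7) = 261 + 181*(3*(-7)*(2 - 7)) = 261 + 181*(3*(-7)*(-5)) = 261 + 181*105 = 261 + 19005 = 19266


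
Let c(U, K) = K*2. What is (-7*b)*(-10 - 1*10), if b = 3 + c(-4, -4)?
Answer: -700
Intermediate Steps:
c(U, K) = 2*K
b = -5 (b = 3 + 2*(-4) = 3 - 8 = -5)
(-7*b)*(-10 - 1*10) = (-7*(-5))*(-10 - 1*10) = 35*(-10 - 10) = 35*(-20) = -700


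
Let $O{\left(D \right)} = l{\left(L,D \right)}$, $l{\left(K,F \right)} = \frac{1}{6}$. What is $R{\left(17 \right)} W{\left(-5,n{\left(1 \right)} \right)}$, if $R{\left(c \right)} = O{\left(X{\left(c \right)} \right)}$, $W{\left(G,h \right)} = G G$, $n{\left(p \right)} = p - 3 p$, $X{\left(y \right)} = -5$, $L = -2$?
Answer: $\frac{25}{6} \approx 4.1667$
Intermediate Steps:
$l{\left(K,F \right)} = \frac{1}{6}$
$O{\left(D \right)} = \frac{1}{6}$
$n{\left(p \right)} = - 2 p$
$W{\left(G,h \right)} = G^{2}$
$R{\left(c \right)} = \frac{1}{6}$
$R{\left(17 \right)} W{\left(-5,n{\left(1 \right)} \right)} = \frac{\left(-5\right)^{2}}{6} = \frac{1}{6} \cdot 25 = \frac{25}{6}$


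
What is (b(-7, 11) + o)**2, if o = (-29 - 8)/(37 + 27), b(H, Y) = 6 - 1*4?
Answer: 8281/4096 ≈ 2.0217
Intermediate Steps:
b(H, Y) = 2 (b(H, Y) = 6 - 4 = 2)
o = -37/64 ≈ -0.57813
(b(-7, 11) + o)**2 = (2 - 37/64)**2 = (91/64)**2 = 8281/4096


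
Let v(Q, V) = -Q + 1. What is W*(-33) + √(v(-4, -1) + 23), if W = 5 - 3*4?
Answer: 231 + 2*√7 ≈ 236.29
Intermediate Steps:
v(Q, V) = 1 - Q
W = -7 (W = 5 - 12 = -7)
W*(-33) + √(v(-4, -1) + 23) = -7*(-33) + √((1 - 1*(-4)) + 23) = 231 + √((1 + 4) + 23) = 231 + √(5 + 23) = 231 + √28 = 231 + 2*√7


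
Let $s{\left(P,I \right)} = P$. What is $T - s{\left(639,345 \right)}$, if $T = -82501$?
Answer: $-83140$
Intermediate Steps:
$T - s{\left(639,345 \right)} = -82501 - 639 = -83140$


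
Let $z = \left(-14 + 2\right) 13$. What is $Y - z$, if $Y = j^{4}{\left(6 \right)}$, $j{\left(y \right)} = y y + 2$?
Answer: $2085292$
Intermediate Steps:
$j{\left(y \right)} = 2 + y^{2}$ ($j{\left(y \right)} = y^{2} + 2 = 2 + y^{2}$)
$Y = 2085136$ ($Y = \left(2 + 6^{2}\right)^{4} = \left(2 + 36\right)^{4} = 38^{4} = 2085136$)
$z = -156$ ($z = \left(-12\right) 13 = -156$)
$Y - z = 2085136 - -156 = 2085136 + 156 = 2085292$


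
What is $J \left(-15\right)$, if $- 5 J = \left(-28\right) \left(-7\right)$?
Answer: $588$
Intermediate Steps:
$J = - \frac{196}{5}$ ($J = - \frac{\left(-28\right) \left(-7\right)}{5} = \left(- \frac{1}{5}\right) 196 = - \frac{196}{5} \approx -39.2$)
$J \left(-15\right) = \left(- \frac{196}{5}\right) \left(-15\right) = 588$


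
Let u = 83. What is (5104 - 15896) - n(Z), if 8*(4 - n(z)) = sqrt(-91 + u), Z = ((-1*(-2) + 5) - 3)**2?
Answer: -10796 + I*sqrt(2)/4 ≈ -10796.0 + 0.35355*I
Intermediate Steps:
Z = 16 (Z = ((2 + 5) - 3)**2 = (7 - 3)**2 = 4**2 = 16)
n(z) = 4 - I*sqrt(2)/4 (n(z) = 4 - sqrt(-91 + 83)/8 = 4 - I*sqrt(2)/4)
(5104 - 15896) - n(Z) = (5104 - 15896) - (4 - I*sqrt(2)/4) = -10792 + (-4 + I*sqrt(2)/4) = -10796 + I*sqrt(2)/4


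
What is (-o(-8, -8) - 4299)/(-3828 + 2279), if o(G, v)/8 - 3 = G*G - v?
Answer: 4899/1549 ≈ 3.1627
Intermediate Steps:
o(G, v) = 24 - 8*v + 8*G² (o(G, v) = 24 + 8*(G*G - v) = 24 + 8*(G² - v) = 24 + (-8*v + 8*G²) = 24 - 8*v + 8*G²)
(-o(-8, -8) - 4299)/(-3828 + 2279) = (-(24 - 8*(-8) + 8*(-8)²) - 4299)/(-3828 + 2279) = (-(24 + 64 + 8*64) - 4299)/(-1549) = (-(24 + 64 + 512) - 4299)*(-1/1549) = (-1*600 - 4299)*(-1/1549) = (-600 - 4299)*(-1/1549) = -4899*(-1/1549) = 4899/1549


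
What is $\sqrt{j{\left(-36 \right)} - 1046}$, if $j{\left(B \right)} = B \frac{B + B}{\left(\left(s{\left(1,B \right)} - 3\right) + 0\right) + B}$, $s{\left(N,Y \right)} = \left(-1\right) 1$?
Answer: $\frac{i \sqrt{27770}}{5} \approx 33.329 i$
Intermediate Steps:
$s{\left(N,Y \right)} = -1$
$j{\left(B \right)} = \frac{2 B^{2}}{-4 + B}$ ($j{\left(B \right)} = B \frac{B + B}{\left(\left(-1 - 3\right) + 0\right) + B} = B \frac{2 B}{\left(-4 + 0\right) + B} = B \frac{2 B}{-4 + B} = \frac{2 B^{2}}{-4 + B}$)
$\sqrt{j{\left(-36 \right)} - 1046} = \sqrt{\frac{2 \left(-36\right)^{2}}{-4 - 36} - 1046} = \sqrt{2 \cdot 1296 \frac{1}{-40} - 1046} = \sqrt{2 \cdot 1296 \left(- \frac{1}{40}\right) - 1046} = \sqrt{- \frac{324}{5} - 1046} = \sqrt{- \frac{5554}{5}} = \frac{i \sqrt{27770}}{5}$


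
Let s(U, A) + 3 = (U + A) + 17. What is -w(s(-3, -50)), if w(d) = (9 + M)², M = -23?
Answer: -196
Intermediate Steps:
s(U, A) = 14 + A + U (s(U, A) = -3 + ((U + A) + 17) = -3 + ((A + U) + 17) = -3 + (17 + A + U) = 14 + A + U)
w(d) = 196 (w(d) = (9 - 23)² = (-14)² = 196)
-w(s(-3, -50)) = -1*196 = -196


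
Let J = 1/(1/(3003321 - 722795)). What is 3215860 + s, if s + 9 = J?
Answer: 5496377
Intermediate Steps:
J = 2280526 (J = 1/(1/2280526) = 2280526)
s = 2280517 (s = -9 + 2280526 = 2280517)
3215860 + s = 3215860 + 2280517 = 5496377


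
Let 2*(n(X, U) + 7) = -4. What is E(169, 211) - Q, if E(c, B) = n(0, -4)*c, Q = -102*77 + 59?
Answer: 6274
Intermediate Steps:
n(X, U) = -9 (n(X, U) = -7 + (½)*(-4) = -7 - 2 = -9)
Q = -7795 (Q = -7854 + 59 = -7795)
E(c, B) = -9*c
E(169, 211) - Q = -9*169 - 1*(-7795) = -1521 + 7795 = 6274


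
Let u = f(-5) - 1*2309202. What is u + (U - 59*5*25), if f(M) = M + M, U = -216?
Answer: -2316803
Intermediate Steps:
f(M) = 2*M
u = -2309212 (u = 2*(-5) - 1*2309202 = -10 - 2309202 = -2309212)
u + (U - 59*5*25) = -2309212 + (-216 - 59*5*25) = -2309212 + (-216 - 295*25) = -2309212 + (-216 - 7375) = -2309212 - 7591 = -2316803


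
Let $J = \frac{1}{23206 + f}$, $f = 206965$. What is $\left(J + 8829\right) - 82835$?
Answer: $- \frac{17034035025}{230171} \approx -74006.0$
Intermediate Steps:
$J = \frac{1}{230171}$ ($J = \frac{1}{23206 + 206965} = \frac{1}{230171} \approx 4.3446 \cdot 10^{-6}$)
$\left(J + 8829\right) - 82835 = \left(\frac{1}{230171} + 8829\right) - 82835 = \frac{2032179760}{230171} - 82835 = - \frac{17034035025}{230171}$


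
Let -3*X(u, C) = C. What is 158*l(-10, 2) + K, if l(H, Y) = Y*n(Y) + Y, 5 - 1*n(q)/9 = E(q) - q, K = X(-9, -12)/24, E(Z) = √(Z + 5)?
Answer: 121345/6 - 2844*√7 ≈ 12700.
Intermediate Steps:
X(u, C) = -C/3
E(Z) = √(5 + Z)
K = ⅙ (K = -⅓*(-12)/24 = 4*(1/24) = ⅙ ≈ 0.16667)
n(q) = 45 - 9*√(5 + q) + 9*q (n(q) = 45 - 9*(√(5 + q) - q) = 45 + (-9*√(5 + q) + 9*q) = 45 - 9*√(5 + q) + 9*q)
l(H, Y) = Y + Y*(45 - 9*√(5 + Y) + 9*Y) (l(H, Y) = Y*(45 - 9*√(5 + Y) + 9*Y) + Y = Y + Y*(45 - 9*√(5 + Y) + 9*Y))
158*l(-10, 2) + K = 158*(2*(46 - 9*√(5 + 2) + 9*2)) + ⅙ = 158*(2*(46 - 9*√7 + 18)) + ⅙ = 158*(2*(64 - 9*√7)) + ⅙ = 158*(128 - 18*√7) + ⅙ = (20224 - 2844*√7) + ⅙ = 121345/6 - 2844*√7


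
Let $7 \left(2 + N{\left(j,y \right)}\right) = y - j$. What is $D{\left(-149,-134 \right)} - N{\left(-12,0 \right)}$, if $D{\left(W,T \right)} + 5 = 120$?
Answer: $\frac{807}{7} \approx 115.29$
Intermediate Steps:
$N{\left(j,y \right)} = -2 - \frac{j}{7} + \frac{y}{7}$ ($N{\left(j,y \right)} = -2 + \frac{y - j}{7} = -2 - \left(- \frac{y}{7} + \frac{j}{7}\right) = -2 - \frac{j}{7} + \frac{y}{7}$)
$D{\left(W,T \right)} = 115$ ($D{\left(W,T \right)} = -5 + 120 = 115$)
$D{\left(-149,-134 \right)} - N{\left(-12,0 \right)} = 115 - \left(-2 - - \frac{12}{7} + \frac{1}{7} \cdot 0\right) = 115 - \left(-2 + \frac{12}{7} + 0\right) = 115 - - \frac{2}{7} = 115 + \frac{2}{7} = \frac{807}{7}$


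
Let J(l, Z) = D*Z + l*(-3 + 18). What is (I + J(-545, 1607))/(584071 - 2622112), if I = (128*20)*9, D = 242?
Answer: -403759/2038041 ≈ -0.19811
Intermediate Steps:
J(l, Z) = 15*l + 242*Z (J(l, Z) = 242*Z + l*(-3 + 18) = 242*Z + l*15 = 242*Z + 15*l = 15*l + 242*Z)
I = 23040 (I = 2560*9 = 23040)
(I + J(-545, 1607))/(584071 - 2622112) = (23040 + (15*(-545) + 242*1607))/(584071 - 2622112) = (23040 + (-8175 + 388894))/(-2038041) = (23040 + 380719)*(-1/2038041) = 403759*(-1/2038041) = -403759/2038041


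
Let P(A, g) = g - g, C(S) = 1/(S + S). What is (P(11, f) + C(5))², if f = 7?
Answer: 1/100 ≈ 0.010000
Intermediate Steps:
C(S) = 1/(2*S)
P(A, g) = 0
(P(11, f) + C(5))² = (0 + (½)/5)² = (0 + (½)*(⅕))² = (0 + ⅒)² = (⅒)² = 1/100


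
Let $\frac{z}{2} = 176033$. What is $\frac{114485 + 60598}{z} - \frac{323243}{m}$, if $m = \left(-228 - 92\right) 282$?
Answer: $\frac{64801179979}{15885217920} \approx 4.0793$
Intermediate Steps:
$z = 352066$ ($z = 2 \cdot 176033 = 352066$)
$m = -90240$ ($m = \left(-320\right) 282 = -90240$)
$\frac{114485 + 60598}{z} - \frac{323243}{m} = \frac{114485 + 60598}{352066} - \frac{323243}{-90240} = 175083 \cdot \frac{1}{352066} - - \frac{323243}{90240} = \frac{175083}{352066} + \frac{323243}{90240} = \frac{64801179979}{15885217920}$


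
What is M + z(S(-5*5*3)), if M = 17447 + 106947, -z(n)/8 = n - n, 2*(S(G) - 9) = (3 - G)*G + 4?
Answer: 124394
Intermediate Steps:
S(G) = 11 + G*(3 - G)/2 (S(G) = 9 + ((3 - G)*G + 4)/2 = 9 + (G*(3 - G) + 4)/2 = 9 + (4 + G*(3 - G))/2 = 9 + (2 + G*(3 - G)/2) = 11 + G*(3 - G)/2)
z(n) = 0 (z(n) = -8*(n - n) = -8*0 = 0)
M = 124394
M + z(S(-5*5*3)) = 124394 + 0 = 124394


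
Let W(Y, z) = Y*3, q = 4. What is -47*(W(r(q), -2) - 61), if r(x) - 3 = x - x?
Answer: 2444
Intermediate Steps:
r(x) = 3 (r(x) = 3 + (x - x) = 3 + 0 = 3)
W(Y, z) = 3*Y
-47*(W(r(q), -2) - 61) = -47*(3*3 - 61) = -47*(9 - 61) = -47*(-52) = 2444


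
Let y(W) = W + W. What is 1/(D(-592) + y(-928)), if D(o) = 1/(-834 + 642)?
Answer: -192/356353 ≈ -0.00053879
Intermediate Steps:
y(W) = 2*W
D(o) = -1/192 (D(o) = 1/(-192) = -1/192)
1/(D(-592) + y(-928)) = 1/(-1/192 + 2*(-928)) = 1/(-1/192 - 1856) = 1/(-356353/192) = -192/356353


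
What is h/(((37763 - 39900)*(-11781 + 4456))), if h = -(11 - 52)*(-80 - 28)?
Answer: -4428/15653525 ≈ -0.00028288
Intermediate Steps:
h = -4428 (h = -(-41)*(-108) = -1*4428 = -4428)
h/(((37763 - 39900)*(-11781 + 4456))) = -4428*1/((-11781 + 4456)*(37763 - 39900)) = -4428/((-2137*(-7325))) = -4428/15653525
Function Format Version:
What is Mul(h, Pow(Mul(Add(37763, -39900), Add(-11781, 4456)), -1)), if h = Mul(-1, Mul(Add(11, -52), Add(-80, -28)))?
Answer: Rational(-4428, 15653525) ≈ -0.00028288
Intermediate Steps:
h = -4428 (h = Mul(-1, Mul(-41, -108)) = Mul(-1, 4428) = -4428)
Mul(h, Pow(Mul(Add(37763, -39900), Add(-11781, 4456)), -1)) = Mul(-4428, Pow(Mul(Add(37763, -39900), Add(-11781, 4456)), -1)) = Mul(-4428, Pow(Mul(-2137, -7325), -1)) = Mul(-4428, Pow(15653525, -1)) = Mul(-4428, Rational(1, 15653525)) = Rational(-4428, 15653525)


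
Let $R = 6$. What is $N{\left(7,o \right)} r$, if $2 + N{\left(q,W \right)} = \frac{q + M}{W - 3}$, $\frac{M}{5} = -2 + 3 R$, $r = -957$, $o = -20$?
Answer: $\frac{127281}{23} \approx 5534.0$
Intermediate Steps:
$M = 80$ ($M = 5 \left(-2 + 3 \cdot 6\right) = 5 \left(-2 + 18\right) = 5 \cdot 16 = 80$)
$N{\left(q,W \right)} = -2 + \frac{80 + q}{-3 + W}$ ($N{\left(q,W \right)} = -2 + \frac{q + 80}{W - 3} = -2 + \frac{80 + q}{-3 + W}$)
$N{\left(7,o \right)} r = \frac{86 + 7 - -40}{-3 - 20} \left(-957\right) = \frac{86 + 7 + 40}{-23} \left(-957\right) = \left(- \frac{1}{23}\right) 133 \left(-957\right) = \left(- \frac{133}{23}\right) \left(-957\right) = \frac{127281}{23}$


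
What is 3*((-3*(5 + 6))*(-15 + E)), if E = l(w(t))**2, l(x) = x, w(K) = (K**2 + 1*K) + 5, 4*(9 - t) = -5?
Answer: -366476715/256 ≈ -1.4316e+6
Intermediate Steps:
t = 41/4 (t = 9 - 1/4*(-5) = 9 + 5/4 = 41/4 ≈ 10.250)
w(K) = 5 + K + K**2 (w(K) = (K**2 + K) + 5 = (K + K**2) + 5 = 5 + K + K**2)
E = 3705625/256 (E = (5 + 41/4 + (41/4)**2)**2 = (5 + 41/4 + 1681/16)**2 = (1925/16)**2 = 3705625/256 ≈ 14475.)
3*((-3*(5 + 6))*(-15 + E)) = 3*((-3*(5 + 6))*(-15 + 3705625/256)) = 3*(-3*11*(3701785/256)) = 3*(-33*3701785/256) = 3*(-122158905/256) = -366476715/256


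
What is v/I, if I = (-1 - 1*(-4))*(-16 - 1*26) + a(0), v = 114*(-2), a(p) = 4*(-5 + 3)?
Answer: 114/67 ≈ 1.7015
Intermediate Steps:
a(p) = -8 (a(p) = 4*(-2) = -8)
v = -228
I = -134 (I = (-1 - 1*(-4))*(-16 - 1*26) - 8 = (-1 + 4)*(-16 - 26) - 8 = 3*(-42) - 8 = -126 - 8 = -134)
v/I = -228/(-134) = -228*(-1/134) = 114/67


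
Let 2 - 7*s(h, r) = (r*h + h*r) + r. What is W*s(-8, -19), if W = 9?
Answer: -2547/7 ≈ -363.86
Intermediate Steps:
s(h, r) = 2/7 - r/7 - 2*h*r/7 (s(h, r) = 2/7 - ((r*h + h*r) + r)/7 = 2/7 - ((h*r + h*r) + r)/7 = 2/7 - (2*h*r + r)/7 = 2/7 - (r + 2*h*r)/7 = 2/7 + (-r/7 - 2*h*r/7) = 2/7 - r/7 - 2*h*r/7)
W*s(-8, -19) = 9*(2/7 - ⅐*(-19) - 2/7*(-8)*(-19)) = 9*(2/7 + 19/7 - 304/7) = 9*(-283/7) = -2547/7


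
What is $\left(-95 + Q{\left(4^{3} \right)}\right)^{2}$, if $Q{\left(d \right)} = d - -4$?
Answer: $729$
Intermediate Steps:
$Q{\left(d \right)} = 4 + d$ ($Q{\left(d \right)} = d + 4 = 4 + d$)
$\left(-95 + Q{\left(4^{3} \right)}\right)^{2} = \left(-95 + \left(4 + 4^{3}\right)\right)^{2} = \left(-95 + \left(4 + 64\right)\right)^{2} = \left(-95 + 68\right)^{2} = \left(-27\right)^{2} = 729$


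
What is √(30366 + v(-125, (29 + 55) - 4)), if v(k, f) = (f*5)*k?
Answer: I*√19634 ≈ 140.12*I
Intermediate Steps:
v(k, f) = 5*f*k (v(k, f) = (5*f)*k = 5*f*k)
√(30366 + v(-125, (29 + 55) - 4)) = √(30366 + 5*((29 + 55) - 4)*(-125)) = √(30366 + 5*(84 - 4)*(-125)) = √(30366 + 5*80*(-125)) = √(30366 - 50000) = √(-19634) = I*√19634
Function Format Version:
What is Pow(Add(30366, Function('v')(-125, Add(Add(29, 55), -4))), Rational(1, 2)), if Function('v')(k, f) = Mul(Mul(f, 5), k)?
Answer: Mul(I, Pow(19634, Rational(1, 2))) ≈ Mul(140.12, I)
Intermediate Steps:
Function('v')(k, f) = Mul(5, f, k) (Function('v')(k, f) = Mul(Mul(5, f), k) = Mul(5, f, k))
Pow(Add(30366, Function('v')(-125, Add(Add(29, 55), -4))), Rational(1, 2)) = Pow(Add(30366, Mul(5, Add(Add(29, 55), -4), -125)), Rational(1, 2)) = Pow(Add(30366, Mul(5, Add(84, -4), -125)), Rational(1, 2)) = Pow(Add(30366, Mul(5, 80, -125)), Rational(1, 2)) = Pow(Add(30366, -50000), Rational(1, 2)) = Pow(-19634, Rational(1, 2)) = Mul(I, Pow(19634, Rational(1, 2)))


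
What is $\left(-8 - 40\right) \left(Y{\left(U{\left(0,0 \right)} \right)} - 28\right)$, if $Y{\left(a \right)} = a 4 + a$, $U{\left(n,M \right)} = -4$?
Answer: $2304$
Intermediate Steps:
$Y{\left(a \right)} = 5 a$ ($Y{\left(a \right)} = 4 a + a = 5 a$)
$\left(-8 - 40\right) \left(Y{\left(U{\left(0,0 \right)} \right)} - 28\right) = \left(-8 - 40\right) \left(5 \left(-4\right) - 28\right) = - 48 \left(-20 - 28\right) = \left(-48\right) \left(-48\right) = 2304$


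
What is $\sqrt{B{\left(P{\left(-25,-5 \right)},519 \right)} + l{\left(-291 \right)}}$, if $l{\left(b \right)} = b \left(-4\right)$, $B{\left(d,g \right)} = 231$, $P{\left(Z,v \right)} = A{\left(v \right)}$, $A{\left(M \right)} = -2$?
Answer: $3 \sqrt{155} \approx 37.35$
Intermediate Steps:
$P{\left(Z,v \right)} = -2$
$l{\left(b \right)} = - 4 b$
$\sqrt{B{\left(P{\left(-25,-5 \right)},519 \right)} + l{\left(-291 \right)}} = \sqrt{231 - -1164} = \sqrt{231 + 1164} = \sqrt{1395} = 3 \sqrt{155}$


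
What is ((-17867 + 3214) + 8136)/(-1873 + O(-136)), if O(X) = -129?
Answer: 931/286 ≈ 3.2552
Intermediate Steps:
((-17867 + 3214) + 8136)/(-1873 + O(-136)) = ((-17867 + 3214) + 8136)/(-1873 - 129) = (-14653 + 8136)/(-2002) = -6517*(-1/2002) = 931/286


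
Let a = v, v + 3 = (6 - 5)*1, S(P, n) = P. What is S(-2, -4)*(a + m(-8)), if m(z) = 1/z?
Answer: 17/4 ≈ 4.2500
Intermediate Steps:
v = -2 (v = -3 + (6 - 5)*1 = -3 + 1*1 = -3 + 1 = -2)
m(z) = 1/z
a = -2
S(-2, -4)*(a + m(-8)) = -2*(-2 + 1/(-8)) = -2*(-2 - ⅛) = -2*(-17/8) = 17/4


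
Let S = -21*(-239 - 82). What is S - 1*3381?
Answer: 3360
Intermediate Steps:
S = 6741 (S = -21*(-321) = 6741)
S - 1*3381 = 6741 - 1*3381 = 6741 - 3381 = 3360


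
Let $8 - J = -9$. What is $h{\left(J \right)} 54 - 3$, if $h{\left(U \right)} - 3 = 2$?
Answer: $267$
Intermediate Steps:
$J = 17$ ($J = 8 - -9 = 8 + 9 = 17$)
$h{\left(U \right)} = 5$ ($h{\left(U \right)} = 3 + 2 = 5$)
$h{\left(J \right)} 54 - 3 = 5 \cdot 54 - 3 = 270 - 3 = 267$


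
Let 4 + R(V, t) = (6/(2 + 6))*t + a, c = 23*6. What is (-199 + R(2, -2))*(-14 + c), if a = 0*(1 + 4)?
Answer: -25358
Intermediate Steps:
c = 138
a = 0 (a = 0*5 = 0)
R(V, t) = -4 + 3*t/4 (R(V, t) = -4 + ((6/(2 + 6))*t + 0) = -4 + ((6/8)*t + 0) = -4 + ((6*(1/8))*t + 0) = -4 + (3*t/4 + 0) = -4 + 3*t/4)
(-199 + R(2, -2))*(-14 + c) = (-199 + (-4 + (3/4)*(-2)))*(-14 + 138) = (-199 + (-4 - 3/2))*124 = (-199 - 11/2)*124 = -409/2*124 = -25358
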